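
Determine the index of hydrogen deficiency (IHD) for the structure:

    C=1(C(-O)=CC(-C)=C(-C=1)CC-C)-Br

4

Molecular formula from the SMILES: C10H13BrO.
DoU = (2C + 2 + N − H − X)/2 = (2·10 + 2 + 0 − 13 − 1)/2 = 8/2 = 4.
(Structurally: 1 ring(s) + 3 π bond(s) = 4.)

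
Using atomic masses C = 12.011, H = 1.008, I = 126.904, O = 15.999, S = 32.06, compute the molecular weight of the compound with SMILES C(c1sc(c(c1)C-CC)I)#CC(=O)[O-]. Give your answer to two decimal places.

319.14

Molecular formula: C10H8IO2S-.
M = 10×12.011 + 8×1.008 + 1×126.904 + 2×15.999 + 1×32.06 = 319.14 g/mol.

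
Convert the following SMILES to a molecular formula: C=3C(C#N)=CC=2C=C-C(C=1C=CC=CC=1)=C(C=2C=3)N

Heavy atoms from the SMILES: 17 C, 2 N.
Implicit hydrogens by atom environment:
  10 × C (aromatic): 1 H each → 10
  6 × C (aromatic): no H
  1 × C: no H
  1 × N: 2 H
  1 × N: no H
  Total hydrogens = 12.
Molecular formula: C17H12N2

C17H12N2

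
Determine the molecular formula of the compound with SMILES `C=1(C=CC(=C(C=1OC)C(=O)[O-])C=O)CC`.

Heavy atoms from the SMILES: 11 C, 4 O.
Implicit hydrogens by atom environment:
  4 × C (aromatic): no H
  3 × O: no H
  2 × C: 3 H each → 6
  2 × C (aromatic): 1 H each → 2
  1 × C: 2 H
  1 × C: 1 H
  1 × C: no H
  1 × O (charge -1): no H
  Total hydrogens = 11.
Net charge -1.
Molecular formula: C11H11O4-

C11H11O4-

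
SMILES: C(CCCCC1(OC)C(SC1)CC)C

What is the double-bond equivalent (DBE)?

1

Molecular formula from the SMILES: C12H24OS.
DoU = (2C + 2 + N − H − X)/2 = (2·12 + 2 + 0 − 24 − 0)/2 = 2/2 = 1.
(Structurally: 1 ring(s) + 0 π bond(s) = 1.)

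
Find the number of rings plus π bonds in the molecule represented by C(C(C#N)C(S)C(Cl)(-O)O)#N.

Molecular formula from the SMILES: C5H5ClN2O2S.
DoU = (2C + 2 + N − H − X)/2 = (2·5 + 2 + 2 − 5 − 1)/2 = 8/2 = 4.
(Structurally: 0 ring(s) + 4 π bond(s) = 4.)

4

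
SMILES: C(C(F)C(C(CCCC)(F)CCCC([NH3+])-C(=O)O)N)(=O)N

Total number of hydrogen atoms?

26

Hydrogens are implicit in SMILES; fill each atom to its normal valence:
  6 × C: 2 H each → 12
  3 × C: 1 H each → 3
  3 × C: no H
  2 × F: no H
  2 × N: 2 H each → 4
  2 × O: no H
  1 × C: 3 H
  1 × N (charge +1): 3 H
  1 × O: 1 H
  Total hydrogens = 26.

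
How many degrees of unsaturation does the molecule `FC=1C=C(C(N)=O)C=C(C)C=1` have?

Molecular formula from the SMILES: C8H8FNO.
DoU = (2C + 2 + N − H − X)/2 = (2·8 + 2 + 1 − 8 − 1)/2 = 10/2 = 5.
(Structurally: 1 ring(s) + 4 π bond(s) = 5.)

5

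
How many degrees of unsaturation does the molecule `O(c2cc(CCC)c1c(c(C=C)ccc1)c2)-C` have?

8

Molecular formula from the SMILES: C16H18O.
DoU = (2C + 2 + N − H − X)/2 = (2·16 + 2 + 0 − 18 − 0)/2 = 16/2 = 8.
(Structurally: 2 ring(s) + 6 π bond(s) = 8.)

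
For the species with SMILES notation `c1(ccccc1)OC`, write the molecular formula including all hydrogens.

Heavy atoms from the SMILES: 7 C, 1 O.
Implicit hydrogens by atom environment:
  5 × C (aromatic): 1 H each → 5
  1 × C: 3 H
  1 × C (aromatic): no H
  1 × O: no H
  Total hydrogens = 8.
Molecular formula: C7H8O

C7H8O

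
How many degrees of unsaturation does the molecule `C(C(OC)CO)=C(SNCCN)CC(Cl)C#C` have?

3

Molecular formula from the SMILES: C11H19ClN2O2S.
DoU = (2C + 2 + N − H − X)/2 = (2·11 + 2 + 2 − 19 − 1)/2 = 6/2 = 3.
(Structurally: 0 ring(s) + 3 π bond(s) = 3.)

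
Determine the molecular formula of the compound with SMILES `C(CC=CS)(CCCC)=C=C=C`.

C11H16S

Heavy atoms from the SMILES: 11 C, 1 S.
Implicit hydrogens by atom environment:
  5 × C: 2 H each → 10
  3 × C: no H
  2 × C: 1 H each → 2
  1 × C: 3 H
  1 × S: 1 H
  Total hydrogens = 16.
Molecular formula: C11H16S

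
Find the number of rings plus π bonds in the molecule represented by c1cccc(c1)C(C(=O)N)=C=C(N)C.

Molecular formula from the SMILES: C11H12N2O.
DoU = (2C + 2 + N − H − X)/2 = (2·11 + 2 + 2 − 12 − 0)/2 = 14/2 = 7.
(Structurally: 1 ring(s) + 6 π bond(s) = 7.)

7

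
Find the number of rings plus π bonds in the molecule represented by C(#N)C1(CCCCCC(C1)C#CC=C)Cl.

6

Molecular formula from the SMILES: C13H16ClN.
DoU = (2C + 2 + N − H − X)/2 = (2·13 + 2 + 1 − 16 − 1)/2 = 12/2 = 6.
(Structurally: 1 ring(s) + 5 π bond(s) = 6.)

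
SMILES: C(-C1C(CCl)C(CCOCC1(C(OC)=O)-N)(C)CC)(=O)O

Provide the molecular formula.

C14H24ClNO5

Heavy atoms from the SMILES: 14 C, 1 Cl, 1 N, 5 O.
Implicit hydrogens by atom environment:
  5 × C: 2 H each → 10
  4 × C: no H
  4 × O: no H
  3 × C: 3 H each → 9
  2 × C: 1 H each → 2
  1 × Cl: no H
  1 × N: 2 H
  1 × O: 1 H
  Total hydrogens = 24.
Molecular formula: C14H24ClNO5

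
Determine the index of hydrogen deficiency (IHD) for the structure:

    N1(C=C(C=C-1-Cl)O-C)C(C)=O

4

Molecular formula from the SMILES: C7H8ClNO2.
DoU = (2C + 2 + N − H − X)/2 = (2·7 + 2 + 1 − 8 − 1)/2 = 8/2 = 4.
(Structurally: 1 ring(s) + 3 π bond(s) = 4.)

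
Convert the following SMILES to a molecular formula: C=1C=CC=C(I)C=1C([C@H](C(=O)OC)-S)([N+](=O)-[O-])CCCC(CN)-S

Heavy atoms from the SMILES: 15 C, 1 I, 2 N, 4 O, 2 S.
Implicit hydrogens by atom environment:
  4 × C: 2 H each → 8
  4 × C (aromatic): 1 H each → 4
  3 × O: no H
  2 × C: 1 H each → 2
  2 × C: no H
  2 × C (aromatic): no H
  2 × S: 1 H each → 2
  1 × C: 3 H
  1 × I: no H
  1 × N: 2 H
  1 × N (charge +1): no H
  1 × O (charge -1): no H
  Total hydrogens = 21.
Molecular formula: C15H21IN2O4S2

C15H21IN2O4S2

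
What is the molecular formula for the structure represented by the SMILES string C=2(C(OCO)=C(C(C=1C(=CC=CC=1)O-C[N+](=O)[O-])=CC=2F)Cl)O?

C14H11ClFNO6

Heavy atoms from the SMILES: 14 C, 1 Cl, 1 F, 1 N, 6 O.
Implicit hydrogens by atom environment:
  7 × C (aromatic): no H
  5 × C (aromatic): 1 H each → 5
  3 × O: no H
  2 × C: 2 H each → 4
  2 × O: 1 H each → 2
  1 × Cl: no H
  1 × F: no H
  1 × N (charge +1): no H
  1 × O (charge -1): no H
  Total hydrogens = 11.
Molecular formula: C14H11ClFNO6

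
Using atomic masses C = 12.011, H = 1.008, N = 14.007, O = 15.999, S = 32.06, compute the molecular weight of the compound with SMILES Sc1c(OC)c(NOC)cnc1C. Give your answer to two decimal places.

Molecular formula: C8H12N2O2S.
M = 8×12.011 + 12×1.008 + 2×14.007 + 2×15.999 + 1×32.06 = 200.26 g/mol.

200.26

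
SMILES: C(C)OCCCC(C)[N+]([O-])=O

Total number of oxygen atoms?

The symbol for oxygen appears 3 times in the SMILES.

3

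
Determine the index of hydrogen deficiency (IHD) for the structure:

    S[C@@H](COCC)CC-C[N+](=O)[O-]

1

Molecular formula from the SMILES: C7H15NO3S.
DoU = (2C + 2 + N − H − X)/2 = (2·7 + 2 + 1 − 15 − 0)/2 = 2/2 = 1.
(Structurally: 0 ring(s) + 1 π bond(s) = 1.)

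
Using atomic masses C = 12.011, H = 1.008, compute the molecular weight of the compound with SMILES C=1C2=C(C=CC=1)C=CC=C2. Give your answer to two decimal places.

Molecular formula: C10H8.
M = 10×12.011 + 8×1.008 = 128.17 g/mol.

128.17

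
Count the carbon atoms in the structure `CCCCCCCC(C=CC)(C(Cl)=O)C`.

13

The symbol for carbon appears 13 times in the SMILES. (Cl is a single chlorine, not C + l.)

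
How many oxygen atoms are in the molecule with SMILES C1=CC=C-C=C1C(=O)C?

The symbol for oxygen appears 1 time in the SMILES.

1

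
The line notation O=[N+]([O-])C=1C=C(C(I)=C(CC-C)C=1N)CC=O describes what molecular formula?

C11H13IN2O3

Heavy atoms from the SMILES: 11 C, 1 I, 2 N, 3 O.
Implicit hydrogens by atom environment:
  5 × C (aromatic): no H
  3 × C: 2 H each → 6
  2 × O: no H
  1 × C: 3 H
  1 × C (aromatic): 1 H
  1 × C: 1 H
  1 × I: no H
  1 × N: 2 H
  1 × N (charge +1): no H
  1 × O (charge -1): no H
  Total hydrogens = 13.
Molecular formula: C11H13IN2O3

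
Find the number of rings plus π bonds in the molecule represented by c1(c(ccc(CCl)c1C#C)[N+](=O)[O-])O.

Molecular formula from the SMILES: C9H6ClNO3.
DoU = (2C + 2 + N − H − X)/2 = (2·9 + 2 + 1 − 6 − 1)/2 = 14/2 = 7.
(Structurally: 1 ring(s) + 6 π bond(s) = 7.)

7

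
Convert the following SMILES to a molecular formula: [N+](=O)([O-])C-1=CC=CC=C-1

C6H5NO2

Heavy atoms from the SMILES: 6 C, 1 N, 2 O.
Implicit hydrogens by atom environment:
  5 × C (aromatic): 1 H each → 5
  1 × C (aromatic): no H
  1 × N (charge +1): no H
  1 × O: no H
  1 × O (charge -1): no H
  Total hydrogens = 5.
Molecular formula: C6H5NO2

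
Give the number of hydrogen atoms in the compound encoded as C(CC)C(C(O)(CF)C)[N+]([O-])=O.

Hydrogens are implicit in SMILES; fill each atom to its normal valence:
  3 × C: 2 H each → 6
  2 × C: 3 H each → 6
  1 × C: 1 H
  1 × C: no H
  1 × F: no H
  1 × N (charge +1): no H
  1 × O: 1 H
  1 × O: no H
  1 × O (charge -1): no H
  Total hydrogens = 14.

14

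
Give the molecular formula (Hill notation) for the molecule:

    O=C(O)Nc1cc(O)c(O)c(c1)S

Heavy atoms from the SMILES: 7 C, 1 N, 4 O, 1 S.
Implicit hydrogens by atom environment:
  4 × C (aromatic): no H
  3 × O: 1 H each → 3
  2 × C (aromatic): 1 H each → 2
  1 × C: no H
  1 × N: 1 H
  1 × O: no H
  1 × S: 1 H
  Total hydrogens = 7.
Molecular formula: C7H7NO4S

C7H7NO4S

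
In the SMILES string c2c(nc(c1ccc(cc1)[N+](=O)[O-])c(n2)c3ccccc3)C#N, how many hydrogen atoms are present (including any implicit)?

Hydrogens are implicit in SMILES; fill each atom to its normal valence:
  10 × C (aromatic): 1 H each → 10
  6 × C (aromatic): no H
  2 × N (aromatic): no H
  1 × C: no H
  1 × N (charge +1): no H
  1 × N: no H
  1 × O: no H
  1 × O (charge -1): no H
  Total hydrogens = 10.

10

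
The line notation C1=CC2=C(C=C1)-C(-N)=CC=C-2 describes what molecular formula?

Heavy atoms from the SMILES: 10 C, 1 N.
Implicit hydrogens by atom environment:
  7 × C (aromatic): 1 H each → 7
  3 × C (aromatic): no H
  1 × N: 2 H
  Total hydrogens = 9.
Molecular formula: C10H9N

C10H9N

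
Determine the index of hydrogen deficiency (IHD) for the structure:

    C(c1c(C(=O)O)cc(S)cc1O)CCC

5

Molecular formula from the SMILES: C11H14O3S.
DoU = (2C + 2 + N − H − X)/2 = (2·11 + 2 + 0 − 14 − 0)/2 = 10/2 = 5.
(Structurally: 1 ring(s) + 4 π bond(s) = 5.)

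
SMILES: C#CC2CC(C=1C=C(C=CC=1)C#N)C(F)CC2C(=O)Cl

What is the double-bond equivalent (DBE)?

Molecular formula from the SMILES: C16H13ClFNO.
DoU = (2C + 2 + N − H − X)/2 = (2·16 + 2 + 1 − 13 − 2)/2 = 20/2 = 10.
(Structurally: 2 ring(s) + 8 π bond(s) = 10.)

10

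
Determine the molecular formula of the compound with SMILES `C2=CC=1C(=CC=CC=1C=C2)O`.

C10H8O

Heavy atoms from the SMILES: 10 C, 1 O.
Implicit hydrogens by atom environment:
  7 × C (aromatic): 1 H each → 7
  3 × C (aromatic): no H
  1 × O: 1 H
  Total hydrogens = 8.
Molecular formula: C10H8O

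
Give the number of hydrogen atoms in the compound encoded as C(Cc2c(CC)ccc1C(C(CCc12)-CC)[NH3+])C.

28

Hydrogens are implicit in SMILES; fill each atom to its normal valence:
  6 × C: 2 H each → 12
  4 × C (aromatic): no H
  3 × C: 3 H each → 9
  2 × C (aromatic): 1 H each → 2
  2 × C: 1 H each → 2
  1 × N (charge +1): 3 H
  Total hydrogens = 28.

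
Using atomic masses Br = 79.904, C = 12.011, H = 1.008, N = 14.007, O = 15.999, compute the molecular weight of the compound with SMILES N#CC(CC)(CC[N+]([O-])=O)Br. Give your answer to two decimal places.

221.05

Molecular formula: C6H9BrN2O2.
M = 1×79.904 + 6×12.011 + 9×1.008 + 2×14.007 + 2×15.999 = 221.05 g/mol.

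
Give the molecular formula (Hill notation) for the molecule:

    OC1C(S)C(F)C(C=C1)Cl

C6H8ClFOS

Heavy atoms from the SMILES: 6 C, 1 Cl, 1 F, 1 O, 1 S.
Implicit hydrogens by atom environment:
  6 × C: 1 H each → 6
  1 × Cl: no H
  1 × F: no H
  1 × O: 1 H
  1 × S: 1 H
  Total hydrogens = 8.
Molecular formula: C6H8ClFOS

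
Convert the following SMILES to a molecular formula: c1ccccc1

Heavy atoms from the SMILES: 6 C.
Implicit hydrogens by atom environment:
  6 × C (aromatic): 1 H each → 6
  Total hydrogens = 6.
Molecular formula: C6H6

C6H6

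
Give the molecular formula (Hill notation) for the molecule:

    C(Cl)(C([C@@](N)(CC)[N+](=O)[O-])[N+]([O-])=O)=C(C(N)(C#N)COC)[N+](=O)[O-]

C10H15ClN6O7

Heavy atoms from the SMILES: 10 C, 1 Cl, 6 N, 7 O.
Implicit hydrogens by atom environment:
  5 × C: no H
  4 × O: no H
  3 × N (charge +1): no H
  3 × O (charge -1): no H
  2 × C: 3 H each → 6
  2 × C: 2 H each → 4
  2 × N: 2 H each → 4
  1 × C: 1 H
  1 × Cl: no H
  1 × N: no H
  Total hydrogens = 15.
Molecular formula: C10H15ClN6O7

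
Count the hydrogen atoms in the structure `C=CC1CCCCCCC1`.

Hydrogens are implicit in SMILES; fill each atom to its normal valence:
  8 × C: 2 H each → 16
  2 × C: 1 H each → 2
  Total hydrogens = 18.

18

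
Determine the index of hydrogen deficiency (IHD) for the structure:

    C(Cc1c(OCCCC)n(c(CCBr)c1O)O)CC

3

Molecular formula from the SMILES: C14H24BrNO3.
DoU = (2C + 2 + N − H − X)/2 = (2·14 + 2 + 1 − 24 − 1)/2 = 6/2 = 3.
(Structurally: 1 ring(s) + 2 π bond(s) = 3.)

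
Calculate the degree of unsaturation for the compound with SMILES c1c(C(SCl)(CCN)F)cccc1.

4

Molecular formula from the SMILES: C9H11ClFNS.
DoU = (2C + 2 + N − H − X)/2 = (2·9 + 2 + 1 − 11 − 2)/2 = 8/2 = 4.
(Structurally: 1 ring(s) + 3 π bond(s) = 4.)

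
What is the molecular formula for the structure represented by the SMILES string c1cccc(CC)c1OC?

Heavy atoms from the SMILES: 9 C, 1 O.
Implicit hydrogens by atom environment:
  4 × C (aromatic): 1 H each → 4
  2 × C: 3 H each → 6
  2 × C (aromatic): no H
  1 × C: 2 H
  1 × O: no H
  Total hydrogens = 12.
Molecular formula: C9H12O

C9H12O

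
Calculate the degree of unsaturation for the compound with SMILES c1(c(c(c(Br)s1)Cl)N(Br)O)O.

Molecular formula from the SMILES: C4H2Br2ClNO2S.
DoU = (2C + 2 + N − H − X)/2 = (2·4 + 2 + 1 − 2 − 3)/2 = 6/2 = 3.
(Structurally: 1 ring(s) + 2 π bond(s) = 3.)

3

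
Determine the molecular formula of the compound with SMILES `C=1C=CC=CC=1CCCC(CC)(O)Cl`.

Heavy atoms from the SMILES: 12 C, 1 Cl, 1 O.
Implicit hydrogens by atom environment:
  5 × C (aromatic): 1 H each → 5
  4 × C: 2 H each → 8
  1 × C: 3 H
  1 × C: no H
  1 × C (aromatic): no H
  1 × Cl: no H
  1 × O: 1 H
  Total hydrogens = 17.
Molecular formula: C12H17ClO

C12H17ClO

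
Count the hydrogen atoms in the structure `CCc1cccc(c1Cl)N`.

Hydrogens are implicit in SMILES; fill each atom to its normal valence:
  3 × C (aromatic): 1 H each → 3
  3 × C (aromatic): no H
  1 × C: 3 H
  1 × C: 2 H
  1 × Cl: no H
  1 × N: 2 H
  Total hydrogens = 10.

10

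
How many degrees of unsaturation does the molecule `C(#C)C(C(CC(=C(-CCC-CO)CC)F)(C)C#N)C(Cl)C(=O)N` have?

6

Molecular formula from the SMILES: C17H24ClFN2O2.
DoU = (2C + 2 + N − H − X)/2 = (2·17 + 2 + 2 − 24 − 2)/2 = 12/2 = 6.
(Structurally: 0 ring(s) + 6 π bond(s) = 6.)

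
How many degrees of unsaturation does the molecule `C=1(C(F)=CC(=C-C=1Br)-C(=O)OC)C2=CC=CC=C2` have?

Molecular formula from the SMILES: C14H10BrFO2.
DoU = (2C + 2 + N − H − X)/2 = (2·14 + 2 + 0 − 10 − 2)/2 = 18/2 = 9.
(Structurally: 2 ring(s) + 7 π bond(s) = 9.)

9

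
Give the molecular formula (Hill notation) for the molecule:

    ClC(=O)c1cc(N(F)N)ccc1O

Heavy atoms from the SMILES: 7 C, 1 Cl, 1 F, 2 N, 2 O.
Implicit hydrogens by atom environment:
  3 × C (aromatic): 1 H each → 3
  3 × C (aromatic): no H
  1 × C: no H
  1 × Cl: no H
  1 × F: no H
  1 × N: 2 H
  1 × N: no H
  1 × O: 1 H
  1 × O: no H
  Total hydrogens = 6.
Molecular formula: C7H6ClFN2O2

C7H6ClFN2O2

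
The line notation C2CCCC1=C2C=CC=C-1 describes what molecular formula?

Heavy atoms from the SMILES: 10 C.
Implicit hydrogens by atom environment:
  4 × C: 2 H each → 8
  4 × C (aromatic): 1 H each → 4
  2 × C (aromatic): no H
  Total hydrogens = 12.
Molecular formula: C10H12

C10H12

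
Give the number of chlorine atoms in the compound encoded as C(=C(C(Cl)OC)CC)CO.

The symbol for chlorine appears 1 time in the SMILES.

1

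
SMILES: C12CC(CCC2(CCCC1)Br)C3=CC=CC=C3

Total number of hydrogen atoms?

21

Hydrogens are implicit in SMILES; fill each atom to its normal valence:
  7 × C: 2 H each → 14
  5 × C (aromatic): 1 H each → 5
  2 × C: 1 H each → 2
  1 × Br: no H
  1 × C: no H
  1 × C (aromatic): no H
  Total hydrogens = 21.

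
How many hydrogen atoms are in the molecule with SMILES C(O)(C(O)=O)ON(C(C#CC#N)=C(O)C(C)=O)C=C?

10

Hydrogens are implicit in SMILES; fill each atom to its normal valence:
  7 × C: no H
  3 × O: 1 H each → 3
  3 × O: no H
  2 × C: 1 H each → 2
  2 × N: no H
  1 × C: 3 H
  1 × C: 2 H
  Total hydrogens = 10.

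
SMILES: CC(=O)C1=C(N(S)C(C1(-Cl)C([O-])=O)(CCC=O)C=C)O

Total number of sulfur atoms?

1

The symbol for sulfur appears 1 time in the SMILES.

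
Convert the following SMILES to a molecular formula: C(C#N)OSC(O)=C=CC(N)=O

C6H6N2O3S

Heavy atoms from the SMILES: 6 C, 2 N, 3 O, 1 S.
Implicit hydrogens by atom environment:
  4 × C: no H
  2 × O: no H
  1 × C: 2 H
  1 × C: 1 H
  1 × N: 2 H
  1 × N: no H
  1 × O: 1 H
  1 × S: no H
  Total hydrogens = 6.
Molecular formula: C6H6N2O3S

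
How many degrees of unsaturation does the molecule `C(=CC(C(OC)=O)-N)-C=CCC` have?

Molecular formula from the SMILES: C9H15NO2.
DoU = (2C + 2 + N − H − X)/2 = (2·9 + 2 + 1 − 15 − 0)/2 = 6/2 = 3.
(Structurally: 0 ring(s) + 3 π bond(s) = 3.)

3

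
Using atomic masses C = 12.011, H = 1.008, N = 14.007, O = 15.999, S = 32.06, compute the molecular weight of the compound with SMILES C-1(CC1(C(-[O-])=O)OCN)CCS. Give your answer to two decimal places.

190.24

Molecular formula: C7H12NO3S-.
M = 7×12.011 + 12×1.008 + 1×14.007 + 3×15.999 + 1×32.06 = 190.24 g/mol.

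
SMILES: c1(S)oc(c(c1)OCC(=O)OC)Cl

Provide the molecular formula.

C7H7ClO4S

Heavy atoms from the SMILES: 7 C, 1 Cl, 4 O, 1 S.
Implicit hydrogens by atom environment:
  3 × C (aromatic): no H
  3 × O: no H
  1 × C: 3 H
  1 × C: 2 H
  1 × C (aromatic): 1 H
  1 × C: no H
  1 × Cl: no H
  1 × O (aromatic): no H
  1 × S: 1 H
  Total hydrogens = 7.
Molecular formula: C7H7ClO4S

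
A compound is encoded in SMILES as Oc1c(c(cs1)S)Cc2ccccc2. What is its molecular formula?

C11H10OS2

Heavy atoms from the SMILES: 11 C, 1 O, 2 S.
Implicit hydrogens by atom environment:
  6 × C (aromatic): 1 H each → 6
  4 × C (aromatic): no H
  1 × C: 2 H
  1 × O: 1 H
  1 × S: 1 H
  1 × S (aromatic): no H
  Total hydrogens = 10.
Molecular formula: C11H10OS2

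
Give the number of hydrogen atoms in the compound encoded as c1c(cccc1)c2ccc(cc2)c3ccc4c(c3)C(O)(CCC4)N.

Hydrogens are implicit in SMILES; fill each atom to its normal valence:
  12 × C (aromatic): 1 H each → 12
  6 × C (aromatic): no H
  3 × C: 2 H each → 6
  1 × C: no H
  1 × N: 2 H
  1 × O: 1 H
  Total hydrogens = 21.

21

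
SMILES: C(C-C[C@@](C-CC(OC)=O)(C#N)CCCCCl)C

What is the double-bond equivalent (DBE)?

3

Molecular formula from the SMILES: C14H24ClNO2.
DoU = (2C + 2 + N − H − X)/2 = (2·14 + 2 + 1 − 24 − 1)/2 = 6/2 = 3.
(Structurally: 0 ring(s) + 3 π bond(s) = 3.)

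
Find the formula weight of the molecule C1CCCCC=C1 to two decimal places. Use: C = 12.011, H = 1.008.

96.17

Molecular formula: C7H12.
M = 7×12.011 + 12×1.008 = 96.17 g/mol.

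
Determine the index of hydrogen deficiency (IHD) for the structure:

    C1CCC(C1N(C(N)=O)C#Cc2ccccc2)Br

8

Molecular formula from the SMILES: C14H15BrN2O.
DoU = (2C + 2 + N − H − X)/2 = (2·14 + 2 + 2 − 15 − 1)/2 = 16/2 = 8.
(Structurally: 2 ring(s) + 6 π bond(s) = 8.)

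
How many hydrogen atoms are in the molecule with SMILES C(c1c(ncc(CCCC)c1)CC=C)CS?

Hydrogens are implicit in SMILES; fill each atom to its normal valence:
  7 × C: 2 H each → 14
  3 × C (aromatic): no H
  2 × C (aromatic): 1 H each → 2
  1 × C: 3 H
  1 × C: 1 H
  1 × N (aromatic): no H
  1 × S: 1 H
  Total hydrogens = 21.

21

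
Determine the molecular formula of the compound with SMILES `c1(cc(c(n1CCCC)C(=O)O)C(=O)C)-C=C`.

Heavy atoms from the SMILES: 13 C, 1 N, 3 O.
Implicit hydrogens by atom environment:
  4 × C: 2 H each → 8
  3 × C (aromatic): no H
  2 × C: 3 H each → 6
  2 × C: no H
  2 × O: no H
  1 × C (aromatic): 1 H
  1 × C: 1 H
  1 × N (aromatic): no H
  1 × O: 1 H
  Total hydrogens = 17.
Molecular formula: C13H17NO3

C13H17NO3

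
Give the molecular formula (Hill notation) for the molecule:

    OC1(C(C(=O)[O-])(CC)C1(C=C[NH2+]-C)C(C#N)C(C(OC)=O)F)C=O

Heavy atoms from the SMILES: 15 C, 1 F, 2 N, 6 O.
Implicit hydrogens by atom environment:
  6 × C: no H
  5 × C: 1 H each → 5
  4 × O: no H
  3 × C: 3 H each → 9
  1 × C: 2 H
  1 × F: no H
  1 × N (charge +1): 2 H
  1 × N: no H
  1 × O: 1 H
  1 × O (charge -1): no H
  Total hydrogens = 19.
Molecular formula: C15H19FN2O6

C15H19FN2O6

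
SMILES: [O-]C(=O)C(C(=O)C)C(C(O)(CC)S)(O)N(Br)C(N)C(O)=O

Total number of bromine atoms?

1

The symbol for bromine appears 1 time in the SMILES.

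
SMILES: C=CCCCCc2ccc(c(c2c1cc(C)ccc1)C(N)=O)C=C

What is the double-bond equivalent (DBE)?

Molecular formula from the SMILES: C22H25NO.
DoU = (2C + 2 + N − H − X)/2 = (2·22 + 2 + 1 − 25 − 0)/2 = 22/2 = 11.
(Structurally: 2 ring(s) + 9 π bond(s) = 11.)

11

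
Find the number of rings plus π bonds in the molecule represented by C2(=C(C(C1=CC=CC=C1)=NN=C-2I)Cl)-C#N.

10

Molecular formula from the SMILES: C11H5ClIN3.
DoU = (2C + 2 + N − H − X)/2 = (2·11 + 2 + 3 − 5 − 2)/2 = 20/2 = 10.
(Structurally: 2 ring(s) + 8 π bond(s) = 10.)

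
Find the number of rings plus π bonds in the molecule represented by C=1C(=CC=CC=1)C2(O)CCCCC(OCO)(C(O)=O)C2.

Molecular formula from the SMILES: C15H20O5.
DoU = (2C + 2 + N − H − X)/2 = (2·15 + 2 + 0 − 20 − 0)/2 = 12/2 = 6.
(Structurally: 2 ring(s) + 4 π bond(s) = 6.)

6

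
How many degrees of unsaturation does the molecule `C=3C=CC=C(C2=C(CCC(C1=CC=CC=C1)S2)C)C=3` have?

10

Molecular formula from the SMILES: C18H18S.
DoU = (2C + 2 + N − H − X)/2 = (2·18 + 2 + 0 − 18 − 0)/2 = 20/2 = 10.
(Structurally: 3 ring(s) + 7 π bond(s) = 10.)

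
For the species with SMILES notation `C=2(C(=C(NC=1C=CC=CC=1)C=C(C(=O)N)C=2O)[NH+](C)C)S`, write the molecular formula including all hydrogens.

C15H18N3O2S+

Heavy atoms from the SMILES: 15 C, 3 N, 2 O, 1 S.
Implicit hydrogens by atom environment:
  6 × C (aromatic): 1 H each → 6
  6 × C (aromatic): no H
  2 × C: 3 H each → 6
  1 × C: no H
  1 × N: 2 H
  1 × N: 1 H
  1 × N (charge +1): 1 H
  1 × O: 1 H
  1 × O: no H
  1 × S: 1 H
  Total hydrogens = 18.
Net charge +1.
Molecular formula: C15H18N3O2S+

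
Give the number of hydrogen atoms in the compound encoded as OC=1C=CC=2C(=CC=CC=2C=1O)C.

Hydrogens are implicit in SMILES; fill each atom to its normal valence:
  5 × C (aromatic): 1 H each → 5
  5 × C (aromatic): no H
  2 × O: 1 H each → 2
  1 × C: 3 H
  Total hydrogens = 10.

10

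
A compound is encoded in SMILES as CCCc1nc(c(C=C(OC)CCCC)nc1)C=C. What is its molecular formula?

C16H24N2O

Heavy atoms from the SMILES: 16 C, 2 N, 1 O.
Implicit hydrogens by atom environment:
  6 × C: 2 H each → 12
  3 × C: 3 H each → 9
  3 × C (aromatic): no H
  2 × C: 1 H each → 2
  2 × N (aromatic): no H
  1 × C (aromatic): 1 H
  1 × C: no H
  1 × O: no H
  Total hydrogens = 24.
Molecular formula: C16H24N2O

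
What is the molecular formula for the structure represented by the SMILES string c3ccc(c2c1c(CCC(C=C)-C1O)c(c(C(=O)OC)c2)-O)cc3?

C20H20O4

Heavy atoms from the SMILES: 20 C, 4 O.
Implicit hydrogens by atom environment:
  6 × C (aromatic): 1 H each → 6
  6 × C (aromatic): no H
  3 × C: 2 H each → 6
  3 × C: 1 H each → 3
  2 × O: 1 H each → 2
  2 × O: no H
  1 × C: 3 H
  1 × C: no H
  Total hydrogens = 20.
Molecular formula: C20H20O4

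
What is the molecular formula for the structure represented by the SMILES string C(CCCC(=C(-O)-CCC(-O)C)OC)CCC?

C14H28O3

Heavy atoms from the SMILES: 14 C, 3 O.
Implicit hydrogens by atom environment:
  8 × C: 2 H each → 16
  3 × C: 3 H each → 9
  2 × C: no H
  2 × O: 1 H each → 2
  1 × C: 1 H
  1 × O: no H
  Total hydrogens = 28.
Molecular formula: C14H28O3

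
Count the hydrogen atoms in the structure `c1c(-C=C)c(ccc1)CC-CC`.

Hydrogens are implicit in SMILES; fill each atom to its normal valence:
  4 × C: 2 H each → 8
  4 × C (aromatic): 1 H each → 4
  2 × C (aromatic): no H
  1 × C: 3 H
  1 × C: 1 H
  Total hydrogens = 16.

16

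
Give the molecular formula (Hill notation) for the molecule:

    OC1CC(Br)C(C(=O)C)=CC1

C8H11BrO2

Heavy atoms from the SMILES: 1 Br, 8 C, 2 O.
Implicit hydrogens by atom environment:
  3 × C: 1 H each → 3
  2 × C: 2 H each → 4
  2 × C: no H
  1 × Br: no H
  1 × C: 3 H
  1 × O: 1 H
  1 × O: no H
  Total hydrogens = 11.
Molecular formula: C8H11BrO2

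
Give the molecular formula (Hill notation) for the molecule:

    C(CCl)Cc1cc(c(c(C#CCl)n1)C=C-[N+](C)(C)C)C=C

C17H21Cl2N2+

Heavy atoms from the SMILES: 17 C, 2 Cl, 2 N.
Implicit hydrogens by atom environment:
  4 × C: 2 H each → 8
  4 × C (aromatic): no H
  3 × C: 3 H each → 9
  3 × C: 1 H each → 3
  2 × C: no H
  2 × Cl: no H
  1 × C (aromatic): 1 H
  1 × N (aromatic): no H
  1 × N (charge +1): no H
  Total hydrogens = 21.
Net charge +1.
Molecular formula: C17H21Cl2N2+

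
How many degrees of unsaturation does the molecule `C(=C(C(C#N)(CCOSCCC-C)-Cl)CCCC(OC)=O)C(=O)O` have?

5

Molecular formula from the SMILES: C16H24ClNO5S.
DoU = (2C + 2 + N − H − X)/2 = (2·16 + 2 + 1 − 24 − 1)/2 = 10/2 = 5.
(Structurally: 0 ring(s) + 5 π bond(s) = 5.)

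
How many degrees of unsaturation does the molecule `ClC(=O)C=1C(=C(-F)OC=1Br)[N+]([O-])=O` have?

Molecular formula from the SMILES: C5BrClFNO4.
DoU = (2C + 2 + N − H − X)/2 = (2·5 + 2 + 1 − 0 − 3)/2 = 10/2 = 5.
(Structurally: 1 ring(s) + 4 π bond(s) = 5.)

5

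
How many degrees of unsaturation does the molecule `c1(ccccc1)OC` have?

Molecular formula from the SMILES: C7H8O.
DoU = (2C + 2 + N − H − X)/2 = (2·7 + 2 + 0 − 8 − 0)/2 = 8/2 = 4.
(Structurally: 1 ring(s) + 3 π bond(s) = 4.)

4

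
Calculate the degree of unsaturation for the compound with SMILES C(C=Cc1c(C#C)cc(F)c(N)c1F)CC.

Molecular formula from the SMILES: C13H13F2N.
DoU = (2C + 2 + N − H − X)/2 = (2·13 + 2 + 1 − 13 − 2)/2 = 14/2 = 7.
(Structurally: 1 ring(s) + 6 π bond(s) = 7.)

7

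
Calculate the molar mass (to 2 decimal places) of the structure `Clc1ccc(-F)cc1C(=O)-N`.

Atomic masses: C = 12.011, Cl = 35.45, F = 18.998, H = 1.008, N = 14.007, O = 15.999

Molecular formula: C7H5ClFNO.
M = 7×12.011 + 1×35.45 + 1×18.998 + 5×1.008 + 1×14.007 + 1×15.999 = 173.57 g/mol.

173.57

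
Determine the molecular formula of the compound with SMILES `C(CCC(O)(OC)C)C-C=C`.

C9H18O2

Heavy atoms from the SMILES: 9 C, 2 O.
Implicit hydrogens by atom environment:
  5 × C: 2 H each → 10
  2 × C: 3 H each → 6
  1 × C: 1 H
  1 × C: no H
  1 × O: 1 H
  1 × O: no H
  Total hydrogens = 18.
Molecular formula: C9H18O2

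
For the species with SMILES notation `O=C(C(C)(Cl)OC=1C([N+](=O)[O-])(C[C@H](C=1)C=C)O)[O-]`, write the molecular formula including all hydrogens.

C10H11ClNO6-

Heavy atoms from the SMILES: 10 C, 1 Cl, 1 N, 6 O.
Implicit hydrogens by atom environment:
  4 × C: no H
  3 × C: 1 H each → 3
  3 × O: no H
  2 × C: 2 H each → 4
  2 × O (charge -1): no H
  1 × C: 3 H
  1 × Cl: no H
  1 × N (charge +1): no H
  1 × O: 1 H
  Total hydrogens = 11.
Net charge -1.
Molecular formula: C10H11ClNO6-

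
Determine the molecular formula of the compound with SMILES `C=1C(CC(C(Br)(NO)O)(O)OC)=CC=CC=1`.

C10H14BrNO4

Heavy atoms from the SMILES: 1 Br, 10 C, 1 N, 4 O.
Implicit hydrogens by atom environment:
  5 × C (aromatic): 1 H each → 5
  3 × O: 1 H each → 3
  2 × C: no H
  1 × Br: no H
  1 × C: 3 H
  1 × C: 2 H
  1 × C (aromatic): no H
  1 × N: 1 H
  1 × O: no H
  Total hydrogens = 14.
Molecular formula: C10H14BrNO4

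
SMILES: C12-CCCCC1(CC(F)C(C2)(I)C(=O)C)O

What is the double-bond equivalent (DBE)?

Molecular formula from the SMILES: C12H18FIO2.
DoU = (2C + 2 + N − H − X)/2 = (2·12 + 2 + 0 − 18 − 2)/2 = 6/2 = 3.
(Structurally: 2 ring(s) + 1 π bond(s) = 3.)

3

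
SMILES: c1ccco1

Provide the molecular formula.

C4H4O

Heavy atoms from the SMILES: 4 C, 1 O.
Implicit hydrogens by atom environment:
  4 × C (aromatic): 1 H each → 4
  1 × O (aromatic): no H
  Total hydrogens = 4.
Molecular formula: C4H4O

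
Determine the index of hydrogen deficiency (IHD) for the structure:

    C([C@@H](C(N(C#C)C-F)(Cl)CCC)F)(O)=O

3

Molecular formula from the SMILES: C9H12ClF2NO2.
DoU = (2C + 2 + N − H − X)/2 = (2·9 + 2 + 1 − 12 − 3)/2 = 6/2 = 3.
(Structurally: 0 ring(s) + 3 π bond(s) = 3.)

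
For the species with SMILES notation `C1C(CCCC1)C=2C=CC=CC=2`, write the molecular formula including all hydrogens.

C12H16

Heavy atoms from the SMILES: 12 C.
Implicit hydrogens by atom environment:
  5 × C: 2 H each → 10
  5 × C (aromatic): 1 H each → 5
  1 × C: 1 H
  1 × C (aromatic): no H
  Total hydrogens = 16.
Molecular formula: C12H16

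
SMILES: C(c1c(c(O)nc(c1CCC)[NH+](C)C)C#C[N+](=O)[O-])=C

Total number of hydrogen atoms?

Hydrogens are implicit in SMILES; fill each atom to its normal valence:
  5 × C (aromatic): no H
  3 × C: 3 H each → 9
  3 × C: 2 H each → 6
  2 × C: no H
  1 × C: 1 H
  1 × N (charge +1): 1 H
  1 × N (aromatic): no H
  1 × N (charge +1): no H
  1 × O: 1 H
  1 × O: no H
  1 × O (charge -1): no H
  Total hydrogens = 18.

18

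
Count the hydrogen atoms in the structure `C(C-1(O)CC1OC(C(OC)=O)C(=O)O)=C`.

12

Hydrogens are implicit in SMILES; fill each atom to its normal valence:
  4 × O: no H
  3 × C: 1 H each → 3
  3 × C: no H
  2 × C: 2 H each → 4
  2 × O: 1 H each → 2
  1 × C: 3 H
  Total hydrogens = 12.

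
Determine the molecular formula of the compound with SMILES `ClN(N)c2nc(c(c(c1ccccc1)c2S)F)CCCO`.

Heavy atoms from the SMILES: 14 C, 1 Cl, 1 F, 3 N, 1 O, 1 S.
Implicit hydrogens by atom environment:
  6 × C (aromatic): no H
  5 × C (aromatic): 1 H each → 5
  3 × C: 2 H each → 6
  1 × Cl: no H
  1 × F: no H
  1 × N: 2 H
  1 × N (aromatic): no H
  1 × N: no H
  1 × O: 1 H
  1 × S: 1 H
  Total hydrogens = 15.
Molecular formula: C14H15ClFN3OS

C14H15ClFN3OS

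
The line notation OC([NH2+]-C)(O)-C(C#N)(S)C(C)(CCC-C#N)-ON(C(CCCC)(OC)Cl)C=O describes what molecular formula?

Heavy atoms from the SMILES: 17 C, 1 Cl, 4 N, 5 O, 1 S.
Implicit hydrogens by atom environment:
  6 × C: 2 H each → 12
  6 × C: no H
  4 × C: 3 H each → 12
  3 × N: no H
  3 × O: no H
  2 × O: 1 H each → 2
  1 × C: 1 H
  1 × Cl: no H
  1 × N (charge +1): 2 H
  1 × S: 1 H
  Total hydrogens = 30.
Net charge +1.
Molecular formula: C17H30ClN4O5S+

C17H30ClN4O5S+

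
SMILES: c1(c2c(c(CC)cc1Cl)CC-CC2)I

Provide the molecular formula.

C12H14ClI

Heavy atoms from the SMILES: 12 C, 1 Cl, 1 I.
Implicit hydrogens by atom environment:
  5 × C: 2 H each → 10
  5 × C (aromatic): no H
  1 × C: 3 H
  1 × C (aromatic): 1 H
  1 × Cl: no H
  1 × I: no H
  Total hydrogens = 14.
Molecular formula: C12H14ClI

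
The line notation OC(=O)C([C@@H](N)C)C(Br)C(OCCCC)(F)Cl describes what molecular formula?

Heavy atoms from the SMILES: 1 Br, 10 C, 1 Cl, 1 F, 1 N, 3 O.
Implicit hydrogens by atom environment:
  3 × C: 2 H each → 6
  3 × C: 1 H each → 3
  2 × C: 3 H each → 6
  2 × C: no H
  2 × O: no H
  1 × Br: no H
  1 × Cl: no H
  1 × F: no H
  1 × N: 2 H
  1 × O: 1 H
  Total hydrogens = 18.
Molecular formula: C10H18BrClFNO3

C10H18BrClFNO3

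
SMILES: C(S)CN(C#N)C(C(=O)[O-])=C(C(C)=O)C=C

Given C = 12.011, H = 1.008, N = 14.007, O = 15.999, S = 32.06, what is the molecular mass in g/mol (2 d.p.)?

239.27

Molecular formula: C10H11N2O3S-.
M = 10×12.011 + 11×1.008 + 2×14.007 + 3×15.999 + 1×32.06 = 239.27 g/mol.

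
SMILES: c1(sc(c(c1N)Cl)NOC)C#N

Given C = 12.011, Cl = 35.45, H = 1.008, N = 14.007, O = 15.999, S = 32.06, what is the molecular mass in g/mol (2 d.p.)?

203.64

Molecular formula: C6H6ClN3OS.
M = 6×12.011 + 1×35.45 + 6×1.008 + 3×14.007 + 1×15.999 + 1×32.06 = 203.64 g/mol.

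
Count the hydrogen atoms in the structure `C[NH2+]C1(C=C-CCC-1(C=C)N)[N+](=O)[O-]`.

16

Hydrogens are implicit in SMILES; fill each atom to its normal valence:
  3 × C: 2 H each → 6
  3 × C: 1 H each → 3
  2 × C: no H
  1 × C: 3 H
  1 × N (charge +1): 2 H
  1 × N: 2 H
  1 × N (charge +1): no H
  1 × O: no H
  1 × O (charge -1): no H
  Total hydrogens = 16.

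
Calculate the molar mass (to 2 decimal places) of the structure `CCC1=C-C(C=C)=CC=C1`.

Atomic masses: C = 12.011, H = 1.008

Molecular formula: C10H12.
M = 10×12.011 + 12×1.008 = 132.21 g/mol.

132.21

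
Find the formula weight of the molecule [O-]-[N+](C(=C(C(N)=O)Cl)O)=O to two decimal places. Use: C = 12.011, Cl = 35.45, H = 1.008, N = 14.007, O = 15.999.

Molecular formula: C3H3ClN2O4.
M = 3×12.011 + 1×35.45 + 3×1.008 + 2×14.007 + 4×15.999 = 166.52 g/mol.

166.52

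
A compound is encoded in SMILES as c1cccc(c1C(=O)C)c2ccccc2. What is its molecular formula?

C14H12O

Heavy atoms from the SMILES: 14 C, 1 O.
Implicit hydrogens by atom environment:
  9 × C (aromatic): 1 H each → 9
  3 × C (aromatic): no H
  1 × C: 3 H
  1 × C: no H
  1 × O: no H
  Total hydrogens = 12.
Molecular formula: C14H12O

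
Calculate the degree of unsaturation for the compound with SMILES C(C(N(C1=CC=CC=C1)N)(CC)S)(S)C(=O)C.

Molecular formula from the SMILES: C12H18N2OS2.
DoU = (2C + 2 + N − H − X)/2 = (2·12 + 2 + 2 − 18 − 0)/2 = 10/2 = 5.
(Structurally: 1 ring(s) + 4 π bond(s) = 5.)

5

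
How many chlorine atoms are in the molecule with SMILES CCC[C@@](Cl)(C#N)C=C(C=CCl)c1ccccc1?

The symbol for chlorine appears 2 times in the SMILES.

2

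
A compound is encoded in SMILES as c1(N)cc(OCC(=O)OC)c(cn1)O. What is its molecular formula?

C8H10N2O4

Heavy atoms from the SMILES: 8 C, 2 N, 4 O.
Implicit hydrogens by atom environment:
  3 × C (aromatic): no H
  3 × O: no H
  2 × C (aromatic): 1 H each → 2
  1 × C: 3 H
  1 × C: 2 H
  1 × C: no H
  1 × N: 2 H
  1 × N (aromatic): no H
  1 × O: 1 H
  Total hydrogens = 10.
Molecular formula: C8H10N2O4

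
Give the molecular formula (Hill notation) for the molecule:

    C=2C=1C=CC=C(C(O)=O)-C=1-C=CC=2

Heavy atoms from the SMILES: 11 C, 2 O.
Implicit hydrogens by atom environment:
  7 × C (aromatic): 1 H each → 7
  3 × C (aromatic): no H
  1 × C: no H
  1 × O: 1 H
  1 × O: no H
  Total hydrogens = 8.
Molecular formula: C11H8O2

C11H8O2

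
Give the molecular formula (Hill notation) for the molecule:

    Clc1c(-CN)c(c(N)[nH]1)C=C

C7H10ClN3

Heavy atoms from the SMILES: 7 C, 1 Cl, 3 N.
Implicit hydrogens by atom environment:
  4 × C (aromatic): no H
  2 × C: 2 H each → 4
  2 × N: 2 H each → 4
  1 × C: 1 H
  1 × Cl: no H
  1 × N (aromatic): 1 H
  Total hydrogens = 10.
Molecular formula: C7H10ClN3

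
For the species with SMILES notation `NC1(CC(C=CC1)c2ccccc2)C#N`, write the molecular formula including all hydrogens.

C13H14N2

Heavy atoms from the SMILES: 13 C, 2 N.
Implicit hydrogens by atom environment:
  5 × C (aromatic): 1 H each → 5
  3 × C: 1 H each → 3
  2 × C: 2 H each → 4
  2 × C: no H
  1 × C (aromatic): no H
  1 × N: 2 H
  1 × N: no H
  Total hydrogens = 14.
Molecular formula: C13H14N2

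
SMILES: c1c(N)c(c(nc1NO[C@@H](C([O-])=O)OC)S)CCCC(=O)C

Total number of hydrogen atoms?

Hydrogens are implicit in SMILES; fill each atom to its normal valence:
  4 × C (aromatic): no H
  4 × O: no H
  3 × C: 2 H each → 6
  2 × C: 3 H each → 6
  2 × C: no H
  1 × C (aromatic): 1 H
  1 × C: 1 H
  1 × N: 2 H
  1 × N: 1 H
  1 × N (aromatic): no H
  1 × O (charge -1): no H
  1 × S: 1 H
  Total hydrogens = 18.

18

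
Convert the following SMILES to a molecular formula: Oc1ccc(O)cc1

Heavy atoms from the SMILES: 6 C, 2 O.
Implicit hydrogens by atom environment:
  4 × C (aromatic): 1 H each → 4
  2 × C (aromatic): no H
  2 × O: 1 H each → 2
  Total hydrogens = 6.
Molecular formula: C6H6O2

C6H6O2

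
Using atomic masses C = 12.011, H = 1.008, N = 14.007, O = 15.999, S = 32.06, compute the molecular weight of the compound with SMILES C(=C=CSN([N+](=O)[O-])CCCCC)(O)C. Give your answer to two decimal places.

Molecular formula: C9H16N2O3S.
M = 9×12.011 + 16×1.008 + 2×14.007 + 3×15.999 + 1×32.06 = 232.30 g/mol.

232.30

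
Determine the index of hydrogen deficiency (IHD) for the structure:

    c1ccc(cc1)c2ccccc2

Molecular formula from the SMILES: C12H10.
DoU = (2C + 2 + N − H − X)/2 = (2·12 + 2 + 0 − 10 − 0)/2 = 16/2 = 8.
(Structurally: 2 ring(s) + 6 π bond(s) = 8.)

8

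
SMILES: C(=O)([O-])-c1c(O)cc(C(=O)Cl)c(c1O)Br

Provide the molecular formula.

Heavy atoms from the SMILES: 1 Br, 8 C, 1 Cl, 5 O.
Implicit hydrogens by atom environment:
  5 × C (aromatic): no H
  2 × C: no H
  2 × O: 1 H each → 2
  2 × O: no H
  1 × Br: no H
  1 × C (aromatic): 1 H
  1 × Cl: no H
  1 × O (charge -1): no H
  Total hydrogens = 3.
Net charge -1.
Molecular formula: C8H3BrClO5-

C8H3BrClO5-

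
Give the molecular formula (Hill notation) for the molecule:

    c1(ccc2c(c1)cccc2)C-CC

Heavy atoms from the SMILES: 13 C.
Implicit hydrogens by atom environment:
  7 × C (aromatic): 1 H each → 7
  3 × C (aromatic): no H
  2 × C: 2 H each → 4
  1 × C: 3 H
  Total hydrogens = 14.
Molecular formula: C13H14

C13H14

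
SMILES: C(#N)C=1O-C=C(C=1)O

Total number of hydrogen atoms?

Hydrogens are implicit in SMILES; fill each atom to its normal valence:
  2 × C (aromatic): 1 H each → 2
  2 × C (aromatic): no H
  1 × C: no H
  1 × N: no H
  1 × O: 1 H
  1 × O (aromatic): no H
  Total hydrogens = 3.

3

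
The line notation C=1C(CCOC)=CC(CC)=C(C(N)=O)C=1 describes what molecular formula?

Heavy atoms from the SMILES: 12 C, 1 N, 2 O.
Implicit hydrogens by atom environment:
  3 × C: 2 H each → 6
  3 × C (aromatic): 1 H each → 3
  3 × C (aromatic): no H
  2 × C: 3 H each → 6
  2 × O: no H
  1 × C: no H
  1 × N: 2 H
  Total hydrogens = 17.
Molecular formula: C12H17NO2

C12H17NO2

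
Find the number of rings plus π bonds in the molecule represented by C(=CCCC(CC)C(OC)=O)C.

Molecular formula from the SMILES: C10H18O2.
DoU = (2C + 2 + N − H − X)/2 = (2·10 + 2 + 0 − 18 − 0)/2 = 4/2 = 2.
(Structurally: 0 ring(s) + 2 π bond(s) = 2.)

2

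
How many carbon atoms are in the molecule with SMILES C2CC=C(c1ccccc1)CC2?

The symbol for carbon appears 12 times in the SMILES. Lowercase c denotes aromatic carbon and counts toward C.

12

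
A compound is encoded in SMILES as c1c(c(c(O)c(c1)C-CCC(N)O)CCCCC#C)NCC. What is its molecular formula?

C18H28N2O2

Heavy atoms from the SMILES: 18 C, 2 N, 2 O.
Implicit hydrogens by atom environment:
  8 × C: 2 H each → 16
  4 × C (aromatic): no H
  2 × C (aromatic): 1 H each → 2
  2 × C: 1 H each → 2
  2 × O: 1 H each → 2
  1 × C: 3 H
  1 × C: no H
  1 × N: 2 H
  1 × N: 1 H
  Total hydrogens = 28.
Molecular formula: C18H28N2O2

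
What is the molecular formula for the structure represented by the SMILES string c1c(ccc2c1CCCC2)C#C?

C12H12

Heavy atoms from the SMILES: 12 C.
Implicit hydrogens by atom environment:
  4 × C: 2 H each → 8
  3 × C (aromatic): 1 H each → 3
  3 × C (aromatic): no H
  1 × C: 1 H
  1 × C: no H
  Total hydrogens = 12.
Molecular formula: C12H12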